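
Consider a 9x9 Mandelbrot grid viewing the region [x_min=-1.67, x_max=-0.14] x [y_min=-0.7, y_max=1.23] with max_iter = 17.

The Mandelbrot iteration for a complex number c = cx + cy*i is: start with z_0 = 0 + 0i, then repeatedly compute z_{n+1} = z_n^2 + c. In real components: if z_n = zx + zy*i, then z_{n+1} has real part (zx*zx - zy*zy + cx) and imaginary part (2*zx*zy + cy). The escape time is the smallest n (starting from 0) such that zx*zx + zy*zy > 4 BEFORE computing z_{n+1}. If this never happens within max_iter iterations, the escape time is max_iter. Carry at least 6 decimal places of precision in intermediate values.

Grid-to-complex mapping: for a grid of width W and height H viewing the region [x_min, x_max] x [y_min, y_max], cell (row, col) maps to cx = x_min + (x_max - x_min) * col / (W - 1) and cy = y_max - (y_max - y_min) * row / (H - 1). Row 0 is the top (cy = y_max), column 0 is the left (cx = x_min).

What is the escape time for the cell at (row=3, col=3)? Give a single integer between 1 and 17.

z_0 = 0 + 0i, c = -1.0962 + 0.5062i
Iter 1: z = -1.0962 + 0.5062i, |z|^2 = 1.4581
Iter 2: z = -0.1508 + -0.6037i, |z|^2 = 0.3872
Iter 3: z = -1.4380 + 0.6883i, |z|^2 = 2.5415
Iter 4: z = 0.4978 + -1.4733i, |z|^2 = 2.4183
Iter 5: z = -3.0190 + -0.9604i, |z|^2 = 10.0365
Escaped at iteration 5

Answer: 5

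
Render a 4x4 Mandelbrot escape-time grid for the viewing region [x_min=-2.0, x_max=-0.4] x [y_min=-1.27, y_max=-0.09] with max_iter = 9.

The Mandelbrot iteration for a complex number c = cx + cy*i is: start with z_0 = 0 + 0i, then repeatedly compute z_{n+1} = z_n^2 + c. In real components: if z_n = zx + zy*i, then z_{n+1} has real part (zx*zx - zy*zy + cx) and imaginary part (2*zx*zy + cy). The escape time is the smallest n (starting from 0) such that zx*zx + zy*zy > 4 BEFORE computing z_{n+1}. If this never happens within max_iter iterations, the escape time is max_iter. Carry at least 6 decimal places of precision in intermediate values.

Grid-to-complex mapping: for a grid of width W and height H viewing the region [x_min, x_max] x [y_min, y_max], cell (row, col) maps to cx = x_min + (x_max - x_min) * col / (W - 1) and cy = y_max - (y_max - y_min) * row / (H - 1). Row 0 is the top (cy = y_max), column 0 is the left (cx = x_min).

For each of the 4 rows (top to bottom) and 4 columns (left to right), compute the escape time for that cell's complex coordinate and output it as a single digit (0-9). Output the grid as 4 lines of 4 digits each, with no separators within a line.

Answer: 1899
1359
1335
1223

Derivation:
(row=0, col=0): c = -2.0000 + -0.0900i → escape time 1
(row=0, col=1): c = -1.4667 + -0.0900i → escape time 8
(row=0, col=2): c = -0.9333 + -0.0900i → escape time 9
(row=0, col=3): c = -0.4000 + -0.0900i → escape time 9
(row=1, col=0): c = -2.0000 + -0.4833i → escape time 1
(row=1, col=1): c = -1.4667 + -0.4833i → escape time 3
(row=1, col=2): c = -0.9333 + -0.4833i → escape time 5
(row=1, col=3): c = -0.4000 + -0.4833i → escape time 9
(row=2, col=0): c = -2.0000 + -0.8767i → escape time 1
(row=2, col=1): c = -1.4667 + -0.8767i → escape time 3
(row=2, col=2): c = -0.9333 + -0.8767i → escape time 3
(row=2, col=3): c = -0.4000 + -0.8767i → escape time 5
(row=3, col=0): c = -2.0000 + -1.2700i → escape time 1
(row=3, col=1): c = -1.4667 + -1.2700i → escape time 2
(row=3, col=2): c = -0.9333 + -1.2700i → escape time 2
(row=3, col=3): c = -0.4000 + -1.2700i → escape time 3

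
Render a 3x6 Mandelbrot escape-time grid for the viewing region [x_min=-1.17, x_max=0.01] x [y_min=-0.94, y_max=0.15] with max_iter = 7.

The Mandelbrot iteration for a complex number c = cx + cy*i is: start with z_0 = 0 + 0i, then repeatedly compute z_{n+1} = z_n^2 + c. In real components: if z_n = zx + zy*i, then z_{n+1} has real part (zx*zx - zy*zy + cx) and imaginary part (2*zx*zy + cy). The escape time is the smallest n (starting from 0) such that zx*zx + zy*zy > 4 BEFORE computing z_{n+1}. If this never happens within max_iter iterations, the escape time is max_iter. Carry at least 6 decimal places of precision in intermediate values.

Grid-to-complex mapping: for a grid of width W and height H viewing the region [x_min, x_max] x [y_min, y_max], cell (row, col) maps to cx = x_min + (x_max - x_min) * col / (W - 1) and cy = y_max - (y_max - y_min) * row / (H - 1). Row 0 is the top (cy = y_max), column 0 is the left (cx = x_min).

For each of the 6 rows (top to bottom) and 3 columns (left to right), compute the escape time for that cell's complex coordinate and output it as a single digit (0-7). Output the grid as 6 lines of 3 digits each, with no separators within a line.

(row=0, col=0): c = -1.1700 + 0.1500i → escape time 7
(row=0, col=1): c = -0.5800 + 0.1500i → escape time 7
(row=0, col=2): c = 0.0100 + 0.1500i → escape time 7
(row=1, col=0): c = -1.1700 + -0.0680i → escape time 7
(row=1, col=1): c = -0.5800 + -0.0680i → escape time 7
(row=1, col=2): c = 0.0100 + -0.0680i → escape time 7
(row=2, col=0): c = -1.1700 + -0.2860i → escape time 7
(row=2, col=1): c = -0.5800 + -0.2860i → escape time 7
(row=2, col=2): c = 0.0100 + -0.2860i → escape time 7
(row=3, col=0): c = -1.1700 + -0.5040i → escape time 5
(row=3, col=1): c = -0.5800 + -0.5040i → escape time 7
(row=3, col=2): c = 0.0100 + -0.5040i → escape time 7
(row=4, col=0): c = -1.1700 + -0.7220i → escape time 3
(row=4, col=1): c = -0.5800 + -0.7220i → escape time 7
(row=4, col=2): c = 0.0100 + -0.7220i → escape time 7
(row=5, col=0): c = -1.1700 + -0.9400i → escape time 3
(row=5, col=1): c = -0.5800 + -0.9400i → escape time 4
(row=5, col=2): c = 0.0100 + -0.9400i → escape time 7

Answer: 777
777
777
577
377
347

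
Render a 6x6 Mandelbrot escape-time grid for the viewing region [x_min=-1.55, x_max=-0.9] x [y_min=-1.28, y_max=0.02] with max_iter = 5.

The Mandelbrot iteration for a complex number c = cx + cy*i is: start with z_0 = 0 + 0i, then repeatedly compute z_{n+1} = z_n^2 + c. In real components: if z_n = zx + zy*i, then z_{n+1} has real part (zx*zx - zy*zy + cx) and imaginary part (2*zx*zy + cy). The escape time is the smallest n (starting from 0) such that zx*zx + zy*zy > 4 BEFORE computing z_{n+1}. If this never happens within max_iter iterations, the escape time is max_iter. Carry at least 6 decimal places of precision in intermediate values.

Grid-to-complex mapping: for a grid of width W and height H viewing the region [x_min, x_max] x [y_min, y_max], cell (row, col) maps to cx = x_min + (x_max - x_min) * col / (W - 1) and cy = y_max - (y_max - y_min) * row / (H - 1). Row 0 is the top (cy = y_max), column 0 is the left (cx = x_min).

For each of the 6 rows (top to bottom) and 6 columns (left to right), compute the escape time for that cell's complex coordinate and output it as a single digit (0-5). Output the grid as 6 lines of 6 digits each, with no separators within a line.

Answer: 555555
555555
334555
333334
233333
122222

Derivation:
(row=0, col=0): c = -1.5500 + 0.0200i → escape time 5
(row=0, col=1): c = -1.4200 + 0.0200i → escape time 5
(row=0, col=2): c = -1.2900 + 0.0200i → escape time 5
(row=0, col=3): c = -1.1600 + 0.0200i → escape time 5
(row=0, col=4): c = -1.0300 + 0.0200i → escape time 5
(row=0, col=5): c = -0.9000 + 0.0200i → escape time 5
(row=1, col=0): c = -1.5500 + -0.2400i → escape time 5
(row=1, col=1): c = -1.4200 + -0.2400i → escape time 5
(row=1, col=2): c = -1.2900 + -0.2400i → escape time 5
(row=1, col=3): c = -1.1600 + -0.2400i → escape time 5
(row=1, col=4): c = -1.0300 + -0.2400i → escape time 5
(row=1, col=5): c = -0.9000 + -0.2400i → escape time 5
(row=2, col=0): c = -1.5500 + -0.5000i → escape time 3
(row=2, col=1): c = -1.4200 + -0.5000i → escape time 3
(row=2, col=2): c = -1.2900 + -0.5000i → escape time 4
(row=2, col=3): c = -1.1600 + -0.5000i → escape time 5
(row=2, col=4): c = -1.0300 + -0.5000i → escape time 5
(row=2, col=5): c = -0.9000 + -0.5000i → escape time 5
(row=3, col=0): c = -1.5500 + -0.7600i → escape time 3
(row=3, col=1): c = -1.4200 + -0.7600i → escape time 3
(row=3, col=2): c = -1.2900 + -0.7600i → escape time 3
(row=3, col=3): c = -1.1600 + -0.7600i → escape time 3
(row=3, col=4): c = -1.0300 + -0.7600i → escape time 3
(row=3, col=5): c = -0.9000 + -0.7600i → escape time 4
(row=4, col=0): c = -1.5500 + -1.0200i → escape time 2
(row=4, col=1): c = -1.4200 + -1.0200i → escape time 3
(row=4, col=2): c = -1.2900 + -1.0200i → escape time 3
(row=4, col=3): c = -1.1600 + -1.0200i → escape time 3
(row=4, col=4): c = -1.0300 + -1.0200i → escape time 3
(row=4, col=5): c = -0.9000 + -1.0200i → escape time 3
(row=5, col=0): c = -1.5500 + -1.2800i → escape time 1
(row=5, col=1): c = -1.4200 + -1.2800i → escape time 2
(row=5, col=2): c = -1.2900 + -1.2800i → escape time 2
(row=5, col=3): c = -1.1600 + -1.2800i → escape time 2
(row=5, col=4): c = -1.0300 + -1.2800i → escape time 2
(row=5, col=5): c = -0.9000 + -1.2800i → escape time 2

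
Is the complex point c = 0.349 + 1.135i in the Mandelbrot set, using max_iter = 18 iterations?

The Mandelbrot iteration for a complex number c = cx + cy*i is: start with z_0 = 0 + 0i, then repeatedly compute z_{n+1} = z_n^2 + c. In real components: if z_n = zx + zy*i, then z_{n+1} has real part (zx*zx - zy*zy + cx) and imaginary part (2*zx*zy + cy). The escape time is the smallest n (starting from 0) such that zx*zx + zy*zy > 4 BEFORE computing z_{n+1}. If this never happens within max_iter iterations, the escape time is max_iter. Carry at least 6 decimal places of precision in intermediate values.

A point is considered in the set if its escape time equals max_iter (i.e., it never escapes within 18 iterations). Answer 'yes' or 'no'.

z_0 = 0 + 0i, c = 0.3490 + 1.1350i
Iter 1: z = 0.3490 + 1.1350i, |z|^2 = 1.4100
Iter 2: z = -0.8174 + 1.9272i, |z|^2 = 4.3824
Escaped at iteration 2

Answer: no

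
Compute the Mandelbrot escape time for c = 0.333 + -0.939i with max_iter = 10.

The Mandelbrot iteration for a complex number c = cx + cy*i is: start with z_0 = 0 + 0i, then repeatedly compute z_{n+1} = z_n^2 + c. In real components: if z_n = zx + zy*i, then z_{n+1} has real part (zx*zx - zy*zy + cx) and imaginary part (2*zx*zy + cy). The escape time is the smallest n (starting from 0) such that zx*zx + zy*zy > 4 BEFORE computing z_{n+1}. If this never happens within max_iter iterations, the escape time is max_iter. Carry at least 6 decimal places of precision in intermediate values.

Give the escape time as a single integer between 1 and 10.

z_0 = 0 + 0i, c = 0.3330 + -0.9390i
Iter 1: z = 0.3330 + -0.9390i, |z|^2 = 0.9926
Iter 2: z = -0.4378 + -1.5644i, |z|^2 = 2.6390
Iter 3: z = -1.9226 + 0.4309i, |z|^2 = 3.8819
Iter 4: z = 3.8436 + -2.5957i, |z|^2 = 21.5113
Escaped at iteration 4

Answer: 4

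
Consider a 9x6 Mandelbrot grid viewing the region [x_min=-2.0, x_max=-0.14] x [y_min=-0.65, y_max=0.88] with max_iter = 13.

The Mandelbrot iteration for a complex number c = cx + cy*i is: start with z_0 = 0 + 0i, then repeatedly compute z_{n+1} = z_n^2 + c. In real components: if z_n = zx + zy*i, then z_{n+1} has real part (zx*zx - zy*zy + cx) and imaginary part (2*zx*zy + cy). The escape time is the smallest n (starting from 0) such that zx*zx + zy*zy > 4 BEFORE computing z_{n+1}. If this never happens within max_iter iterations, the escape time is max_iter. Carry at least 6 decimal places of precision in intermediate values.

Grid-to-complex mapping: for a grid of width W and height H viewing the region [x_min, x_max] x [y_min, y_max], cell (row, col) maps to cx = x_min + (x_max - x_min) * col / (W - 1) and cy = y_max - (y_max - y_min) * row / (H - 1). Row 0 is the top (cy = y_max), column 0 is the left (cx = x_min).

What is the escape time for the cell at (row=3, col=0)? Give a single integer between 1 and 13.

z_0 = 0 + 0i, c = -2.0000 + -0.0380i
Iter 1: z = -2.0000 + -0.0380i, |z|^2 = 4.0014
Escaped at iteration 1

Answer: 1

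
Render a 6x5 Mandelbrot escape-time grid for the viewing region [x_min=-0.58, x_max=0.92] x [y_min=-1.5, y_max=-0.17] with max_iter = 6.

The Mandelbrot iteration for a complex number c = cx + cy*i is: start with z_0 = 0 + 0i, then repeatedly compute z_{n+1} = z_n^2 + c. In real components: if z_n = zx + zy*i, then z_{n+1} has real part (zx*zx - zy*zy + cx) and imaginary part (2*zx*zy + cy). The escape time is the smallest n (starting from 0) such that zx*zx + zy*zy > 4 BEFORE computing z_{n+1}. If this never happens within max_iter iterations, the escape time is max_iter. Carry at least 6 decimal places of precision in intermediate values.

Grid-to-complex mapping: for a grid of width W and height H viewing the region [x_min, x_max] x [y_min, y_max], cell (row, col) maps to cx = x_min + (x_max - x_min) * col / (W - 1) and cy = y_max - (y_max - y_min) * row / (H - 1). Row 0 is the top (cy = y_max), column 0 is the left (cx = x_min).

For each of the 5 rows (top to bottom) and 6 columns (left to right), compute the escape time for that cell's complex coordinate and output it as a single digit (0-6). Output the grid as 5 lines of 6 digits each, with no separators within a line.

(row=0, col=0): c = -0.5800 + -0.1700i → escape time 6
(row=0, col=1): c = -0.2800 + -0.1700i → escape time 6
(row=0, col=2): c = 0.0200 + -0.1700i → escape time 6
(row=0, col=3): c = 0.3200 + -0.1700i → escape time 6
(row=0, col=4): c = 0.6200 + -0.1700i → escape time 4
(row=0, col=5): c = 0.9200 + -0.1700i → escape time 3
(row=1, col=0): c = -0.5800 + -0.5025i → escape time 6
(row=1, col=1): c = -0.2800 + -0.5025i → escape time 6
(row=1, col=2): c = 0.0200 + -0.5025i → escape time 6
(row=1, col=3): c = 0.3200 + -0.5025i → escape time 6
(row=1, col=4): c = 0.6200 + -0.5025i → escape time 3
(row=1, col=5): c = 0.9200 + -0.5025i → escape time 2
(row=2, col=0): c = -0.5800 + -0.8350i → escape time 4
(row=2, col=1): c = -0.2800 + -0.8350i → escape time 6
(row=2, col=2): c = 0.0200 + -0.8350i → escape time 6
(row=2, col=3): c = 0.3200 + -0.8350i → escape time 4
(row=2, col=4): c = 0.6200 + -0.8350i → escape time 3
(row=2, col=5): c = 0.9200 + -0.8350i → escape time 2
(row=3, col=0): c = -0.5800 + -1.1675i → escape time 3
(row=3, col=1): c = -0.2800 + -1.1675i → escape time 4
(row=3, col=2): c = 0.0200 + -1.1675i → escape time 3
(row=3, col=3): c = 0.3200 + -1.1675i → escape time 2
(row=3, col=4): c = 0.6200 + -1.1675i → escape time 2
(row=3, col=5): c = 0.9200 + -1.1675i → escape time 2
(row=4, col=0): c = -0.5800 + -1.5000i → escape time 2
(row=4, col=1): c = -0.2800 + -1.5000i → escape time 2
(row=4, col=2): c = 0.0200 + -1.5000i → escape time 2
(row=4, col=3): c = 0.3200 + -1.5000i → escape time 2
(row=4, col=4): c = 0.6200 + -1.5000i → escape time 2
(row=4, col=5): c = 0.9200 + -1.5000i → escape time 2

Answer: 666643
666632
466432
343222
222222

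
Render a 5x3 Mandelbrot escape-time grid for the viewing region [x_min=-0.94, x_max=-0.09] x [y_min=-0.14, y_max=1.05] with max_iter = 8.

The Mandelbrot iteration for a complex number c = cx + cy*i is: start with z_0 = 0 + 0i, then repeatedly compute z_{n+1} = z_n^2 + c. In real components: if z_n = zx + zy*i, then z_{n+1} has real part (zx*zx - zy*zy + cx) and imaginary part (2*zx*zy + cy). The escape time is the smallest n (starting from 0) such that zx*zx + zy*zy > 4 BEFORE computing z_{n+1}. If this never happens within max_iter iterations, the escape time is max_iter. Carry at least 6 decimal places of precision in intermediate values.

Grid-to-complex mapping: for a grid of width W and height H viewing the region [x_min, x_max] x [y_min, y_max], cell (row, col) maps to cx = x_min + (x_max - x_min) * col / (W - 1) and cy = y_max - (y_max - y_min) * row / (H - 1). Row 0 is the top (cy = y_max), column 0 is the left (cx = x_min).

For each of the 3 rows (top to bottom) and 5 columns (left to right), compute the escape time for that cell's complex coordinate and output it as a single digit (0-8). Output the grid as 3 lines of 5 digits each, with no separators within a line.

(row=0, col=0): c = -0.9400 + 1.0500i → escape time 3
(row=0, col=1): c = -0.7275 + 1.0500i → escape time 3
(row=0, col=2): c = -0.5150 + 1.0500i → escape time 4
(row=0, col=3): c = -0.3025 + 1.0500i → escape time 5
(row=0, col=4): c = -0.0900 + 1.0500i → escape time 6
(row=1, col=0): c = -0.9400 + 0.4550i → escape time 6
(row=1, col=1): c = -0.7275 + 0.4550i → escape time 8
(row=1, col=2): c = -0.5150 + 0.4550i → escape time 8
(row=1, col=3): c = -0.3025 + 0.4550i → escape time 8
(row=1, col=4): c = -0.0900 + 0.4550i → escape time 8
(row=2, col=0): c = -0.9400 + -0.1400i → escape time 8
(row=2, col=1): c = -0.7275 + -0.1400i → escape time 8
(row=2, col=2): c = -0.5150 + -0.1400i → escape time 8
(row=2, col=3): c = -0.3025 + -0.1400i → escape time 8
(row=2, col=4): c = -0.0900 + -0.1400i → escape time 8

Answer: 33456
68888
88888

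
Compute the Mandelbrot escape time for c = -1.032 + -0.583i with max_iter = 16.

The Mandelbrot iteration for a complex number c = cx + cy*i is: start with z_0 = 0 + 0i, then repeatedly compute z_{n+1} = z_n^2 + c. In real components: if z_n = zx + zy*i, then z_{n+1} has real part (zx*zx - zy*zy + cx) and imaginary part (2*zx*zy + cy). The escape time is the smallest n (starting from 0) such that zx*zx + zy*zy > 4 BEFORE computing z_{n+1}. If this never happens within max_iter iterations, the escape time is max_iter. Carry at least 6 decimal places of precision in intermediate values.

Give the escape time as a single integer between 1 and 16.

z_0 = 0 + 0i, c = -1.0320 + -0.5830i
Iter 1: z = -1.0320 + -0.5830i, |z|^2 = 1.4049
Iter 2: z = -0.3069 + 0.6203i, |z|^2 = 0.4790
Iter 3: z = -1.3226 + -0.9637i, |z|^2 = 2.6781
Iter 4: z = -0.2114 + 1.9662i, |z|^2 = 3.9108
Iter 5: z = -4.8534 + -1.4143i, |z|^2 = 25.5555
Escaped at iteration 5

Answer: 5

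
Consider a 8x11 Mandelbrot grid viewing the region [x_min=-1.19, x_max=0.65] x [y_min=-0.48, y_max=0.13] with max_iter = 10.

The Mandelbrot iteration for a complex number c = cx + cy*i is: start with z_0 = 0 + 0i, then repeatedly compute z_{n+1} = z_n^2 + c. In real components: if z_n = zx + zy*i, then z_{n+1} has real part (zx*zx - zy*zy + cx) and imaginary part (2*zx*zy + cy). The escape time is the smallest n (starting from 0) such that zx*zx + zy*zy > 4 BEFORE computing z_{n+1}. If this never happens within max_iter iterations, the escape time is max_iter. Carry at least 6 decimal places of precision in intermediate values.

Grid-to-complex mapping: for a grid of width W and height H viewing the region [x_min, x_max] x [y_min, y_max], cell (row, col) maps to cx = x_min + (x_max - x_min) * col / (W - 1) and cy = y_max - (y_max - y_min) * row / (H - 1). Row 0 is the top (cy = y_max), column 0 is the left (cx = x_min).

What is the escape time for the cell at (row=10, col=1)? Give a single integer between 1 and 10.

Answer: 5

Derivation:
z_0 = 0 + 0i, c = -0.9271 + -0.4800i
Iter 1: z = -0.9271 + -0.4800i, |z|^2 = 1.0900
Iter 2: z = -0.2979 + 0.4101i, |z|^2 = 0.2569
Iter 3: z = -1.0065 + -0.7244i, |z|^2 = 1.5378
Iter 4: z = -0.4388 + 0.9781i, |z|^2 = 1.1493
Iter 5: z = -1.6914 + -1.3383i, |z|^2 = 4.6520
Escaped at iteration 5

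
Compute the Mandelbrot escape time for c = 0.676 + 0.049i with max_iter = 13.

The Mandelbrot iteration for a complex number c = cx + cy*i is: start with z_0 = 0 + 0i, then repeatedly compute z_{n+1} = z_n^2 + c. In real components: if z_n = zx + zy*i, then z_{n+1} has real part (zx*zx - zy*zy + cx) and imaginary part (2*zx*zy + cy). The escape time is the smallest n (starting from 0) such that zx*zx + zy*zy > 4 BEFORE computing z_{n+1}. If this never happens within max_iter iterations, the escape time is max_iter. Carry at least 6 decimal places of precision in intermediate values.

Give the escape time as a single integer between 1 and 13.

Answer: 4

Derivation:
z_0 = 0 + 0i, c = 0.6760 + 0.0490i
Iter 1: z = 0.6760 + 0.0490i, |z|^2 = 0.4594
Iter 2: z = 1.1306 + 0.1152i, |z|^2 = 1.2915
Iter 3: z = 1.9409 + 0.3096i, |z|^2 = 3.8630
Iter 4: z = 4.3473 + 1.2508i, |z|^2 = 20.4636
Escaped at iteration 4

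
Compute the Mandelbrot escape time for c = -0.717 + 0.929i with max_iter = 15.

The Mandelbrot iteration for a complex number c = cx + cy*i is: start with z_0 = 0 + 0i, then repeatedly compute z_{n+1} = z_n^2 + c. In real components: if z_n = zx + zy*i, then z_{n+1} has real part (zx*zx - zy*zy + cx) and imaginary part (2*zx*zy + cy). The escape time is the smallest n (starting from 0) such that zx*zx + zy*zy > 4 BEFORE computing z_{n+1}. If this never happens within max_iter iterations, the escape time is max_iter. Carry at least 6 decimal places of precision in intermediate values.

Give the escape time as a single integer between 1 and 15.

z_0 = 0 + 0i, c = -0.7170 + 0.9290i
Iter 1: z = -0.7170 + 0.9290i, |z|^2 = 1.3771
Iter 2: z = -1.0660 + -0.4032i, |z|^2 = 1.2988
Iter 3: z = 0.2567 + 1.7886i, |z|^2 = 3.2648
Iter 4: z = -3.8500 + 1.8472i, |z|^2 = 18.2350
Escaped at iteration 4

Answer: 4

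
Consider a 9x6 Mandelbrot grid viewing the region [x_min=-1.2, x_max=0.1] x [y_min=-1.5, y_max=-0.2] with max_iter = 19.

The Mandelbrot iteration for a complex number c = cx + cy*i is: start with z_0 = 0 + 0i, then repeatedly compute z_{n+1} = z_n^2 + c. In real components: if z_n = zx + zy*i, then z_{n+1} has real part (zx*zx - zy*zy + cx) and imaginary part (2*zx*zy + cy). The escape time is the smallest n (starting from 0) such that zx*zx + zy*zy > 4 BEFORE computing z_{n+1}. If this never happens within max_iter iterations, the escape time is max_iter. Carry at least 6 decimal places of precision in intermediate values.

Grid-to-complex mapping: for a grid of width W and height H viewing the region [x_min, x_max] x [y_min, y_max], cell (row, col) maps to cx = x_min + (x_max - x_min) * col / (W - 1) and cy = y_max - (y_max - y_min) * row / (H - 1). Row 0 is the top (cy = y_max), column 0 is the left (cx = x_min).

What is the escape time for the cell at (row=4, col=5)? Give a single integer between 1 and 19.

z_0 = 0 + 0i, c = -0.3875 + -1.2400i
Iter 1: z = -0.3875 + -1.2400i, |z|^2 = 1.6878
Iter 2: z = -1.7749 + -0.2790i, |z|^2 = 3.2283
Iter 3: z = 2.6851 + -0.2496i, |z|^2 = 7.2720
Escaped at iteration 3

Answer: 3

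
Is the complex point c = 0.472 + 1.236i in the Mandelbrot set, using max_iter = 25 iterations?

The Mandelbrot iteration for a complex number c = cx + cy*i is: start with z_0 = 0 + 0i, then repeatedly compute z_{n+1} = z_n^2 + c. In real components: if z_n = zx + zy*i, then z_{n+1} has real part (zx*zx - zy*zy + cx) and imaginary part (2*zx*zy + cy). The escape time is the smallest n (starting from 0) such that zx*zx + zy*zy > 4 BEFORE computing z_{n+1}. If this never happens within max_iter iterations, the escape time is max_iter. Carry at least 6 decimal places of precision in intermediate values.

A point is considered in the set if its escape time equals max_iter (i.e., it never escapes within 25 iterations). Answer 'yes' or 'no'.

Answer: no

Derivation:
z_0 = 0 + 0i, c = 0.4720 + 1.2360i
Iter 1: z = 0.4720 + 1.2360i, |z|^2 = 1.7505
Iter 2: z = -0.8329 + 2.4028i, |z|^2 = 6.4671
Escaped at iteration 2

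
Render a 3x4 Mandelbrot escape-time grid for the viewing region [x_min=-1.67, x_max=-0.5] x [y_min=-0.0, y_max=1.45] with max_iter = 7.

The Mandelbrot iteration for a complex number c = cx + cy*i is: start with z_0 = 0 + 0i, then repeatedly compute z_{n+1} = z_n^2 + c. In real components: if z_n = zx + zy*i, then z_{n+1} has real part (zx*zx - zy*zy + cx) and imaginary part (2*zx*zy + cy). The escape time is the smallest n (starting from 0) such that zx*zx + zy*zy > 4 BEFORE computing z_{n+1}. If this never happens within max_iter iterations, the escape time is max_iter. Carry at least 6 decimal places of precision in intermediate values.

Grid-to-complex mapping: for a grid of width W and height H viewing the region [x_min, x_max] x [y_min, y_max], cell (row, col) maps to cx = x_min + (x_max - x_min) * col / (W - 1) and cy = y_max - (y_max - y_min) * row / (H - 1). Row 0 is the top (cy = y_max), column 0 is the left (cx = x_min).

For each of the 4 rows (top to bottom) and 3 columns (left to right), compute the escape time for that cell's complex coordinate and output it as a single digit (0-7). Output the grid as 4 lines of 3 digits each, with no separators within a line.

Answer: 122
234
357
777

Derivation:
(row=0, col=0): c = -1.6700 + 1.4500i → escape time 1
(row=0, col=1): c = -1.0850 + 1.4500i → escape time 2
(row=0, col=2): c = -0.5000 + 1.4500i → escape time 2
(row=1, col=0): c = -1.6700 + 0.9667i → escape time 2
(row=1, col=1): c = -1.0850 + 0.9667i → escape time 3
(row=1, col=2): c = -0.5000 + 0.9667i → escape time 4
(row=2, col=0): c = -1.6700 + 0.4833i → escape time 3
(row=2, col=1): c = -1.0850 + 0.4833i → escape time 5
(row=2, col=2): c = -0.5000 + 0.4833i → escape time 7
(row=3, col=0): c = -1.6700 + 0.0000i → escape time 7
(row=3, col=1): c = -1.0850 + 0.0000i → escape time 7
(row=3, col=2): c = -0.5000 + 0.0000i → escape time 7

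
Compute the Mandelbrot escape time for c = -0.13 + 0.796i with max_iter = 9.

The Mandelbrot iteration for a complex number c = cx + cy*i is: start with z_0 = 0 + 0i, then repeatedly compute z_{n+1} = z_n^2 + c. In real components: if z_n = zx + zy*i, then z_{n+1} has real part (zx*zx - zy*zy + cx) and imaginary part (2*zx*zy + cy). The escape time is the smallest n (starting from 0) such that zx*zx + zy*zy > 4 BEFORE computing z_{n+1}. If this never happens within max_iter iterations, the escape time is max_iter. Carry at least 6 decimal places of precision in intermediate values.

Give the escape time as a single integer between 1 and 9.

z_0 = 0 + 0i, c = -0.1300 + 0.7960i
Iter 1: z = -0.1300 + 0.7960i, |z|^2 = 0.6505
Iter 2: z = -0.7467 + 0.5890i, |z|^2 = 0.9046
Iter 3: z = 0.0806 + -0.0837i, |z|^2 = 0.0135
Iter 4: z = -0.1305 + 0.7825i, |z|^2 = 0.6293
Iter 5: z = -0.7253 + 0.5918i, |z|^2 = 0.8762
Iter 6: z = 0.0459 + -0.0624i, |z|^2 = 0.0060
Iter 7: z = -0.1318 + 0.7903i, |z|^2 = 0.6419
Iter 8: z = -0.7372 + 0.5877i, |z|^2 = 0.8888

Answer: 9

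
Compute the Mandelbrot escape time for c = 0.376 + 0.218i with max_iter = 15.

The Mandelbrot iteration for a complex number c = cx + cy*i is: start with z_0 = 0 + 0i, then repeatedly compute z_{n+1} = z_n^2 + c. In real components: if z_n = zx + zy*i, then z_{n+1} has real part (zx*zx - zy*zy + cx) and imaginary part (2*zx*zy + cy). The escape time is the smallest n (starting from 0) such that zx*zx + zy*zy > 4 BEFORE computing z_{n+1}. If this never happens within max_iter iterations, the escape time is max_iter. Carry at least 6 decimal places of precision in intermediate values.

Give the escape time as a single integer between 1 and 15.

Answer: 15

Derivation:
z_0 = 0 + 0i, c = 0.3760 + 0.2180i
Iter 1: z = 0.3760 + 0.2180i, |z|^2 = 0.1889
Iter 2: z = 0.4699 + 0.3819i, |z|^2 = 0.3666
Iter 3: z = 0.4509 + 0.5769i, |z|^2 = 0.5361
Iter 4: z = 0.2465 + 0.7382i, |z|^2 = 0.6057
Iter 5: z = -0.1082 + 0.5819i, |z|^2 = 0.3503
Iter 6: z = 0.0491 + 0.0920i, |z|^2 = 0.0109
Iter 7: z = 0.3699 + 0.2270i, |z|^2 = 0.1884
Iter 8: z = 0.4613 + 0.3860i, |z|^2 = 0.3618
Iter 9: z = 0.4398 + 0.5741i, |z|^2 = 0.5231
Iter 10: z = 0.2398 + 0.7230i, |z|^2 = 0.5803
Iter 11: z = -0.0892 + 0.5648i, |z|^2 = 0.3270
Iter 12: z = 0.0649 + 0.1172i, |z|^2 = 0.0180
Iter 13: z = 0.3665 + 0.2332i, |z|^2 = 0.1887
Iter 14: z = 0.4559 + 0.3889i, |z|^2 = 0.3591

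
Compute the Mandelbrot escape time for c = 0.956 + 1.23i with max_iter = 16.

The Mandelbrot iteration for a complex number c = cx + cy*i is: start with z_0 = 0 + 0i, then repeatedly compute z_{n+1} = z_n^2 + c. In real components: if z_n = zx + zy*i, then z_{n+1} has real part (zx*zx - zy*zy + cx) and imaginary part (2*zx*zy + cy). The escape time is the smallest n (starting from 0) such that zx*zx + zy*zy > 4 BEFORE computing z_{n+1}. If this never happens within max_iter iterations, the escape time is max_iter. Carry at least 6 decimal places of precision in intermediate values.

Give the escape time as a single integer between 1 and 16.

Answer: 2

Derivation:
z_0 = 0 + 0i, c = 0.9560 + 1.2300i
Iter 1: z = 0.9560 + 1.2300i, |z|^2 = 2.4268
Iter 2: z = 0.3570 + 3.5818i, |z|^2 = 12.9565
Escaped at iteration 2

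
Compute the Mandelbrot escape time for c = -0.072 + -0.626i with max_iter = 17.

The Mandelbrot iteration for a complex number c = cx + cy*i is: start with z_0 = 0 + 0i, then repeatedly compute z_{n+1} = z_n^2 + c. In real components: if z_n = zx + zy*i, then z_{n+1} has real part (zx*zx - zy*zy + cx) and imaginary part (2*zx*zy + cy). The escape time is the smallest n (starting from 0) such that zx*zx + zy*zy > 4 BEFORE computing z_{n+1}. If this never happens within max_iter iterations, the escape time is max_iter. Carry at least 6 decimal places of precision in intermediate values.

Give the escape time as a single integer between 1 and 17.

z_0 = 0 + 0i, c = -0.0720 + -0.6260i
Iter 1: z = -0.0720 + -0.6260i, |z|^2 = 0.3971
Iter 2: z = -0.4587 + -0.5359i, |z|^2 = 0.4975
Iter 3: z = -0.1487 + -0.1344i, |z|^2 = 0.0402
Iter 4: z = -0.0679 + -0.5860i, |z|^2 = 0.3480
Iter 5: z = -0.4108 + -0.5464i, |z|^2 = 0.4673
Iter 6: z = -0.2018 + -0.1771i, |z|^2 = 0.0721
Iter 7: z = -0.0627 + -0.5545i, |z|^2 = 0.3114
Iter 8: z = -0.3756 + -0.5565i, |z|^2 = 0.4508
Iter 9: z = -0.2406 + -0.2080i, |z|^2 = 0.1012
Iter 10: z = -0.0573 + -0.5259i, |z|^2 = 0.2799
Iter 11: z = -0.3453 + -0.5657i, |z|^2 = 0.4392
Iter 12: z = -0.2728 + -0.2354i, |z|^2 = 0.1298
Iter 13: z = -0.0530 + -0.4976i, |z|^2 = 0.2504
Iter 14: z = -0.3168 + -0.5733i, |z|^2 = 0.4290
Iter 15: z = -0.3003 + -0.2628i, |z|^2 = 0.1592
Iter 16: z = -0.0509 + -0.4682i, |z|^2 = 0.2218

Answer: 17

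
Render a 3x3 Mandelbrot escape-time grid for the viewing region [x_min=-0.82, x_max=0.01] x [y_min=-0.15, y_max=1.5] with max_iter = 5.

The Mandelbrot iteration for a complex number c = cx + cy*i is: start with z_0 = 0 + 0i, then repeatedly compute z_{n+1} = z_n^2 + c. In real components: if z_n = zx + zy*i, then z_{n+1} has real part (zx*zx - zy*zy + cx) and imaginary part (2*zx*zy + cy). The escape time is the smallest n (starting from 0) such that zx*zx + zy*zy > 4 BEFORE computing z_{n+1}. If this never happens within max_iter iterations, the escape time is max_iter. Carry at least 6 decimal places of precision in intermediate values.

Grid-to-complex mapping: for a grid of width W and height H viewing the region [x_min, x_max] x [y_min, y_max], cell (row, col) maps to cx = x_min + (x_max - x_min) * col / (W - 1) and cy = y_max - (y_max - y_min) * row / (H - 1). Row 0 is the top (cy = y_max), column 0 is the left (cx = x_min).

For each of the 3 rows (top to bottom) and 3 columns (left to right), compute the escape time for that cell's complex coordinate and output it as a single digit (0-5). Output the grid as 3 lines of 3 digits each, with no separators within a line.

Answer: 222
455
555

Derivation:
(row=0, col=0): c = -0.8200 + 1.5000i → escape time 2
(row=0, col=1): c = -0.4050 + 1.5000i → escape time 2
(row=0, col=2): c = 0.0100 + 1.5000i → escape time 2
(row=1, col=0): c = -0.8200 + 0.6750i → escape time 4
(row=1, col=1): c = -0.4050 + 0.6750i → escape time 5
(row=1, col=2): c = 0.0100 + 0.6750i → escape time 5
(row=2, col=0): c = -0.8200 + -0.1500i → escape time 5
(row=2, col=1): c = -0.4050 + -0.1500i → escape time 5
(row=2, col=2): c = 0.0100 + -0.1500i → escape time 5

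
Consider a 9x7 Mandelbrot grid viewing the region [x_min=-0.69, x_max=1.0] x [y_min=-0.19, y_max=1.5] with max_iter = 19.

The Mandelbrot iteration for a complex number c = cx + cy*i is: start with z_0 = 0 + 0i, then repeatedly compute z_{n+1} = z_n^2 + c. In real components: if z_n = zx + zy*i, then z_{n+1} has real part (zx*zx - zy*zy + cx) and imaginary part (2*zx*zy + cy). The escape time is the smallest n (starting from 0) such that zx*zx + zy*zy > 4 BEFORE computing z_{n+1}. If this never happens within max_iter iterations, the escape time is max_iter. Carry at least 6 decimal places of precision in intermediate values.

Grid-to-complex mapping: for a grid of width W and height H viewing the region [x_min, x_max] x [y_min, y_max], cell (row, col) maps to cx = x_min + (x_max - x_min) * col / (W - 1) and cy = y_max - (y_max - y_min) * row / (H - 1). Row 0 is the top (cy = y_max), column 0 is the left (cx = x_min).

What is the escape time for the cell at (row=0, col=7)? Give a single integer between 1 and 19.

Answer: 2

Derivation:
z_0 = 0 + 0i, c = 0.7888 + 1.5000i
Iter 1: z = 0.7888 + 1.5000i, |z|^2 = 2.8721
Iter 2: z = -0.8391 + 3.8662i, |z|^2 = 15.6520
Escaped at iteration 2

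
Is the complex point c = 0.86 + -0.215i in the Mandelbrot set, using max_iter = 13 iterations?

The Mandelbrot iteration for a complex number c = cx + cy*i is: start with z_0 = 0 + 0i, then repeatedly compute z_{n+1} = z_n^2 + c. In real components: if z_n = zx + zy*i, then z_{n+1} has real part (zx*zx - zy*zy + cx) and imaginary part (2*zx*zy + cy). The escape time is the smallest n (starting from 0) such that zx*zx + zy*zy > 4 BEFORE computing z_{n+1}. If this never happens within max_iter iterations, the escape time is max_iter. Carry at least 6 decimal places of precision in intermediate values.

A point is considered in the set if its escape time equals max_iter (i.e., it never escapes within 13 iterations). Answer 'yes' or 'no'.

z_0 = 0 + 0i, c = 0.8600 + -0.2150i
Iter 1: z = 0.8600 + -0.2150i, |z|^2 = 0.7858
Iter 2: z = 1.5534 + -0.5848i, |z|^2 = 2.7550
Iter 3: z = 2.9310 + -2.0318i, |z|^2 = 12.7190
Escaped at iteration 3

Answer: no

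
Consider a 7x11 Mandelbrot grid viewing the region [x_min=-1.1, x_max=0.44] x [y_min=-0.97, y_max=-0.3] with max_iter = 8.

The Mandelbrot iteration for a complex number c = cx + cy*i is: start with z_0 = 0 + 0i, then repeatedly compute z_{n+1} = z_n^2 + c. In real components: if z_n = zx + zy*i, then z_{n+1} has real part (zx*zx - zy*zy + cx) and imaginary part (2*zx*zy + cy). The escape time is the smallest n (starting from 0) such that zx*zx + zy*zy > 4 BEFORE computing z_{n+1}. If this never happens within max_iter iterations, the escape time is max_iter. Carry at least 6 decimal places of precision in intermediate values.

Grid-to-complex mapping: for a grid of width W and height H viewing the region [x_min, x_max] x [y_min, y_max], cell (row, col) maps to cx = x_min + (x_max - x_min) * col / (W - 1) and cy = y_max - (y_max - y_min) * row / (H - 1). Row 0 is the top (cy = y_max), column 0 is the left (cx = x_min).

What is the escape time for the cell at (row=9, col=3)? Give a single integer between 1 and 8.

z_0 = 0 + 0i, c = -0.3300 + -0.9030i
Iter 1: z = -0.3300 + -0.9030i, |z|^2 = 0.9243
Iter 2: z = -1.0365 + -0.3070i, |z|^2 = 1.1686
Iter 3: z = 0.6501 + -0.2665i, |z|^2 = 0.4937
Iter 4: z = 0.0216 + -1.2496i, |z|^2 = 1.5618
Iter 5: z = -1.8909 + -0.9569i, |z|^2 = 4.4912
Escaped at iteration 5

Answer: 5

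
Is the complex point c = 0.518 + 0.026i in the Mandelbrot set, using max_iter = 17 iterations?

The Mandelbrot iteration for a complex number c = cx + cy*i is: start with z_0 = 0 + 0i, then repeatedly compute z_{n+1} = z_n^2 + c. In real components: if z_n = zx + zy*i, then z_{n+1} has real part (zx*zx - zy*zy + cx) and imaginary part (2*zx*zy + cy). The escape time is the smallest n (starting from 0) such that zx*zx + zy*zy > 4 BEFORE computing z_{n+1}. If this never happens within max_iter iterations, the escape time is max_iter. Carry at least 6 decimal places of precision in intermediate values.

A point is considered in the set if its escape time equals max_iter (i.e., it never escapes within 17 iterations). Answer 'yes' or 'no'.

z_0 = 0 + 0i, c = 0.5180 + 0.0260i
Iter 1: z = 0.5180 + 0.0260i, |z|^2 = 0.2690
Iter 2: z = 0.7856 + 0.0529i, |z|^2 = 0.6200
Iter 3: z = 1.1324 + 0.1092i, |z|^2 = 1.2943
Iter 4: z = 1.7885 + 0.2733i, |z|^2 = 3.2734
Iter 5: z = 3.6421 + 1.0035i, |z|^2 = 14.2716
Escaped at iteration 5

Answer: no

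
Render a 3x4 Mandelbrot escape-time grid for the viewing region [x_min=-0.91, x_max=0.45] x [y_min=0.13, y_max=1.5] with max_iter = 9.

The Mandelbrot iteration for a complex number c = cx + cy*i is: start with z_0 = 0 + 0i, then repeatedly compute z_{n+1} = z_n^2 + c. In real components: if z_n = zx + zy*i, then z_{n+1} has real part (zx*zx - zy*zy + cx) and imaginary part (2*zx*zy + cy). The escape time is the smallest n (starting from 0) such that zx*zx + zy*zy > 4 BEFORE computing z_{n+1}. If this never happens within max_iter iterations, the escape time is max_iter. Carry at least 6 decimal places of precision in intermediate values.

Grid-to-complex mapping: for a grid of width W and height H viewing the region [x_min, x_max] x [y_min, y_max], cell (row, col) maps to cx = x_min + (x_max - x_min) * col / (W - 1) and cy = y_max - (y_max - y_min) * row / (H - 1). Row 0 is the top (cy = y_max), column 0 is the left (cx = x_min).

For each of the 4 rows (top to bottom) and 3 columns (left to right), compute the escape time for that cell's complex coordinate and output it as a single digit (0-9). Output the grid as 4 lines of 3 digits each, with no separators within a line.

Answer: 222
362
595
996

Derivation:
(row=0, col=0): c = -0.9100 + 1.5000i → escape time 2
(row=0, col=1): c = -0.2300 + 1.5000i → escape time 2
(row=0, col=2): c = 0.4500 + 1.5000i → escape time 2
(row=1, col=0): c = -0.9100 + 1.0433i → escape time 3
(row=1, col=1): c = -0.2300 + 1.0433i → escape time 6
(row=1, col=2): c = 0.4500 + 1.0433i → escape time 2
(row=2, col=0): c = -0.9100 + 0.5867i → escape time 5
(row=2, col=1): c = -0.2300 + 0.5867i → escape time 9
(row=2, col=2): c = 0.4500 + 0.5867i → escape time 5
(row=3, col=0): c = -0.9100 + 0.1300i → escape time 9
(row=3, col=1): c = -0.2300 + 0.1300i → escape time 9
(row=3, col=2): c = 0.4500 + 0.1300i → escape time 6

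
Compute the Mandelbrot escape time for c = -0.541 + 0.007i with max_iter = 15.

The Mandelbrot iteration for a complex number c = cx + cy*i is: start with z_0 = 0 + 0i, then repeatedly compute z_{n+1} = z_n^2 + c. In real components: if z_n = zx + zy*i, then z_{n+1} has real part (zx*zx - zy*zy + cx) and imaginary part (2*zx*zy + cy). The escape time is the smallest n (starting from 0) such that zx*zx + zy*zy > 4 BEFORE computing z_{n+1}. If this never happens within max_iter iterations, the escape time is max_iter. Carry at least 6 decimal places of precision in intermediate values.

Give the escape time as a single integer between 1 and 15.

Answer: 15

Derivation:
z_0 = 0 + 0i, c = -0.5410 + 0.0070i
Iter 1: z = -0.5410 + 0.0070i, |z|^2 = 0.2927
Iter 2: z = -0.2484 + -0.0006i, |z|^2 = 0.0617
Iter 3: z = -0.4793 + 0.0073i, |z|^2 = 0.2298
Iter 4: z = -0.3113 + 0.0000i, |z|^2 = 0.0969
Iter 5: z = -0.4441 + 0.0070i, |z|^2 = 0.1973
Iter 6: z = -0.3438 + 0.0008i, |z|^2 = 0.1182
Iter 7: z = -0.4228 + 0.0065i, |z|^2 = 0.1788
Iter 8: z = -0.3623 + 0.0015i, |z|^2 = 0.1313
Iter 9: z = -0.4097 + 0.0059i, |z|^2 = 0.1679
Iter 10: z = -0.3731 + 0.0022i, |z|^2 = 0.1392
Iter 11: z = -0.4018 + 0.0054i, |z|^2 = 0.1614
Iter 12: z = -0.3796 + 0.0027i, |z|^2 = 0.1441
Iter 13: z = -0.3969 + 0.0050i, |z|^2 = 0.1576
Iter 14: z = -0.3835 + 0.0031i, |z|^2 = 0.1471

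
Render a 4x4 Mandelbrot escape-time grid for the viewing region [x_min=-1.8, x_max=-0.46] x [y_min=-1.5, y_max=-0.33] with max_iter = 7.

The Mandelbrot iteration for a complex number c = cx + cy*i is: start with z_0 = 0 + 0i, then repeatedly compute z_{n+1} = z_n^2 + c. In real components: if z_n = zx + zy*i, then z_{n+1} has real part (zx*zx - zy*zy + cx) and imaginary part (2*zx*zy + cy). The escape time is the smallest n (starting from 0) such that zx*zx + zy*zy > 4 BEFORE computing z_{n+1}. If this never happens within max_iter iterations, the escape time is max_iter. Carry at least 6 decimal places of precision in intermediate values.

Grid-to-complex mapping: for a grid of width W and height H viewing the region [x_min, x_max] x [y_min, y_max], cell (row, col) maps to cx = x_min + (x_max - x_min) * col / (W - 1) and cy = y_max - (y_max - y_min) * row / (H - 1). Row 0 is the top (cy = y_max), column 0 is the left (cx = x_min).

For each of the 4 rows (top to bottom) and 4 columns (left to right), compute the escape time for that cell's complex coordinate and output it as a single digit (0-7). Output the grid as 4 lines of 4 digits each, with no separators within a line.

Answer: 3677
2347
1234
1122

Derivation:
(row=0, col=0): c = -1.8000 + -0.3300i → escape time 3
(row=0, col=1): c = -1.3533 + -0.3300i → escape time 6
(row=0, col=2): c = -0.9067 + -0.3300i → escape time 7
(row=0, col=3): c = -0.4600 + -0.3300i → escape time 7
(row=1, col=0): c = -1.8000 + -0.7200i → escape time 2
(row=1, col=1): c = -1.3533 + -0.7200i → escape time 3
(row=1, col=2): c = -0.9067 + -0.7200i → escape time 4
(row=1, col=3): c = -0.4600 + -0.7200i → escape time 7
(row=2, col=0): c = -1.8000 + -1.1100i → escape time 1
(row=2, col=1): c = -1.3533 + -1.1100i → escape time 2
(row=2, col=2): c = -0.9067 + -1.1100i → escape time 3
(row=2, col=3): c = -0.4600 + -1.1100i → escape time 4
(row=3, col=0): c = -1.8000 + -1.5000i → escape time 1
(row=3, col=1): c = -1.3533 + -1.5000i → escape time 1
(row=3, col=2): c = -0.9067 + -1.5000i → escape time 2
(row=3, col=3): c = -0.4600 + -1.5000i → escape time 2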